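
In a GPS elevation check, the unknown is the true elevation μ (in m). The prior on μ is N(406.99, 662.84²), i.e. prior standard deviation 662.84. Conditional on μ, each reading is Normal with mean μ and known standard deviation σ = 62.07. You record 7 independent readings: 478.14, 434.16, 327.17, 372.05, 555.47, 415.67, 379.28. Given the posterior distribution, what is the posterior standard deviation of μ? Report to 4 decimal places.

23.4456

For Normal data with known variance σ², a Normal(μ₀, σ₀²) prior on μ is conjugate. Posterior precision = 1/σ₀² + n/σ²; posterior mean is the precision-weighted average of μ₀ and x̄.
σ₀² = 662.84² = 439356.8656, σ² = 62.07² = 3852.6849; σ² + n·σ₀² = 3852.6849 + 7·439356.8656 = 3079350.7441.
Posterior precision = 1/σ₀² + n/σ² = 1/439356.8656 + 7/3852.6849 = (σ² + n·σ₀²)/(σ₀²σ²) = 3079350.7441/(439356.8656·3852.6849); posterior variance σₙ² = σ₀²σ²/(σ² + n·σ₀²) = 439356.8656·3852.6849/3079350.7441 = 549.694953.
Posterior SD = √σₙ² = √(439356.8656·3852.6849/3079350.7441) = 23.4456.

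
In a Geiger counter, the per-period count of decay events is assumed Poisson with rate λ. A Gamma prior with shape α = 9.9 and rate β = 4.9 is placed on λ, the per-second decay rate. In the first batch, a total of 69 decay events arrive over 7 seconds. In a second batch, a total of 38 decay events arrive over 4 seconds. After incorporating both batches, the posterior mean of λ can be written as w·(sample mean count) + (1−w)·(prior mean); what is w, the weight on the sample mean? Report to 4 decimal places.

With a Gamma(shape α, rate β) prior, the Poisson likelihood is conjugate: the posterior is Gamma(α + ΣXᵢ, β + n).
Total number of seconds: n = 7 + 4 = 11.
Posterior mean = (α₀+S)/(β₀+n) = [n/(β₀+n)]·(S/n) + [β₀/(β₀+n)]·(α₀/β₀), so only n and β₀ enter the weight.
Weight on data w = n/(β₀+n) = 11/(4.9+11) = 11/15.9 = 0.6918.

0.6918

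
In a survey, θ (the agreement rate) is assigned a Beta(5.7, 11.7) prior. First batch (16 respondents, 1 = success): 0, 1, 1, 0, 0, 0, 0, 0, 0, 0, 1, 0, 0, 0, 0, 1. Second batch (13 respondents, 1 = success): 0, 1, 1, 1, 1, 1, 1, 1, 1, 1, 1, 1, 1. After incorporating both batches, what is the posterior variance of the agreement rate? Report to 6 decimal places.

0.005252

The Beta prior is conjugate to a Binomial/Bernoulli likelihood; the update adds successes to α and failures to β.
After batch 1: Beta(5.7+4, 11.7+12) = Beta(9.7, 23.7).
After batch 2: Beta(9.7+12, 23.7+1) = Beta(21.7, 24.7).
Var = αβ/((α+β)²(α+β+1)) = 21.7·24.7/(46.4²·47.4) = 0.005252.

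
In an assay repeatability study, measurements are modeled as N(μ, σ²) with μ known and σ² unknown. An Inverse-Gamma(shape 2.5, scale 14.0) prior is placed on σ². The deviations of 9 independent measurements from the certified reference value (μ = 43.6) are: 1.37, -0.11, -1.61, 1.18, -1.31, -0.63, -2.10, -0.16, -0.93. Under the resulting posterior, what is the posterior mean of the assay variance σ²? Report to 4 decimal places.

With known mean μ and an Inverse-Gamma(α, β) prior on σ², the Normal likelihood is conjugate: posterior is Inv-Gamma(α + n/2, β + Σ(xᵢ−μ)²/2).
Σ(xᵢ−μ)² = (1.37)² + (-0.11)² + (-1.61)² + (1.18)² + (-1.31)² + (-0.63)² + (-2.10)² + (-0.16)² + (-0.93)² = 13.2870.
Posterior: Inv-Gamma(2.5 + 9/2, 14.0 + 13.2870/2) = Inv-Gamma(7.00, 20.64350).
E[σ²|data] = β/(α−1) = 20.64350/6.00 = 3.4406.

3.4406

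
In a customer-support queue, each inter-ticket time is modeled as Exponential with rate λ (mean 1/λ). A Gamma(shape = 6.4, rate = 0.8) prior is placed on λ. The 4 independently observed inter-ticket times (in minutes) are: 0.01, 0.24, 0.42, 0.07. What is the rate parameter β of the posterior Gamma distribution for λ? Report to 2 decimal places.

1.54

With a Gamma(shape α, rate β) prior on the exponential rate λ, the posterior after n observations with total T = Σxᵢ is Gamma(α+n, β+T).
Sum of observations T = 0.74 minutes; n = 4.
Posterior: Gamma(6.4+4, 0.8+0.74) = Gamma(10.4, 1.54).
Posterior β = 1.54.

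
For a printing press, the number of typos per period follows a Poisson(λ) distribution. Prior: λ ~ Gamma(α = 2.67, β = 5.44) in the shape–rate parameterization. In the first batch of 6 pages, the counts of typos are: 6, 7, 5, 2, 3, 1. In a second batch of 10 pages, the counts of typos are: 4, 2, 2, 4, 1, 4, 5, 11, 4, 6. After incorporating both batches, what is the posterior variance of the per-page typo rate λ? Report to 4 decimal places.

0.1516

With a Gamma(shape α, rate β) prior, the Poisson likelihood is conjugate: the posterior is Gamma(α + ΣXᵢ, β + n).
Batch 1: sum of counts S = 24 over n = 6 pages.
After batch 1: Gamma(α+S, β+n) = Gamma(2.67+24, 5.44+6) = Gamma(26.67, 11.44).
Batch 2: sum of counts S = 43 over n = 10 pages.
After batch 2: Gamma(α+S, β+n) = Gamma(26.67+43, 11.44+10) = Gamma(69.67, 21.44).
Var = α/β² = 69.67/21.44² = 0.1516.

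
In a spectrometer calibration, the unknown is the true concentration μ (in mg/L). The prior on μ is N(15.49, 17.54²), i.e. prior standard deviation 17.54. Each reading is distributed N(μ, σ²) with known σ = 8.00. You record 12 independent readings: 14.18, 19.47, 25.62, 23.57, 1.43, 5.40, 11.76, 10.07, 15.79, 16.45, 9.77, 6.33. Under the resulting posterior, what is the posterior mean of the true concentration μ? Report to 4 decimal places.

For Normal data with known variance σ², a Normal(μ₀, σ₀²) prior on μ is conjugate. Posterior precision = 1/σ₀² + n/σ²; posterior mean is the precision-weighted average of μ₀ and x̄.
Σxᵢ = 14.18 + 19.47 + 25.62 + 23.57 + 1.43 + 5.40 + 11.76 + 10.07 + 15.79 + 16.45 + 9.77 + 6.33 = 159.84, so n·x̄ = 159.84.
σ₀² = 17.54² = 307.6516, σ² = 8.00² = 64; σ² + n·σ₀² = 64 + 12·307.6516 = 3755.8192.
Posterior mean = (μ₀/σ₀² + n·x̄/σ²)/(1/σ₀² + n/σ²) = (σ²·μ₀ + σ₀²·n·x̄)/(σ² + n·σ₀²) = (64·15.49 + 307.6516·159.84)/3755.8192 = 50166.391744/3755.8192 = 13.3570.

13.3570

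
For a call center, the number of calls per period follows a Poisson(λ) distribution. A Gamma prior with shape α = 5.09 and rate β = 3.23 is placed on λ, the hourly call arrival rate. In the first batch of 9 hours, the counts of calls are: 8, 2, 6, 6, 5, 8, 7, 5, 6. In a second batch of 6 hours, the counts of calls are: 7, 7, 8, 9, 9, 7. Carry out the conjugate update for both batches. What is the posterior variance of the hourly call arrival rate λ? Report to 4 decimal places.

With a Gamma(shape α, rate β) prior, the Poisson likelihood is conjugate: the posterior is Gamma(α + ΣXᵢ, β + n).
Batch 1: sum of counts S = 53 over n = 9 hours.
After batch 1: Gamma(α+S, β+n) = Gamma(5.09+53, 3.23+9) = Gamma(58.09, 12.23).
Batch 2: sum of counts S = 47 over n = 6 hours.
After batch 2: Gamma(α+S, β+n) = Gamma(58.09+47, 12.23+6) = Gamma(105.09, 18.23).
Var = α/β² = 105.09/18.23² = 0.3162.

0.3162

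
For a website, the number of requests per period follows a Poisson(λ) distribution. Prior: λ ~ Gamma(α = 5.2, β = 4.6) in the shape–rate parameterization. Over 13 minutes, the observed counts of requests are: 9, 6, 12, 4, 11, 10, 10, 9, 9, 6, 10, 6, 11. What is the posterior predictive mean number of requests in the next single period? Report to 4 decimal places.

6.7159

With a Gamma(shape α, rate β) prior, the Poisson likelihood is conjugate: the posterior is Gamma(α + ΣXᵢ, β + n).
Sum of counts S = 113 over n = 13 minutes.
Posterior: Gamma(α+S, β+n) = Gamma(5.2+113, 4.6+13) = Gamma(118.2, 17.6).
The predictive distribution for one future period is NegBinom with mean α/β = 6.7159.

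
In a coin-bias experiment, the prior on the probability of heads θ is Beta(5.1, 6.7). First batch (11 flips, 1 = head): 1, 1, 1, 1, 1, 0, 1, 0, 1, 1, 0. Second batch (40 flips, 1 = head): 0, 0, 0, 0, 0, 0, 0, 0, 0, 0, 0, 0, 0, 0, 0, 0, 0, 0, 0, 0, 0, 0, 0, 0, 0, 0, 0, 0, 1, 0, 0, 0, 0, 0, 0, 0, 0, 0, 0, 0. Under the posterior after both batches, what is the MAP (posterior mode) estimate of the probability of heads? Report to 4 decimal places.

The Beta prior is conjugate to a Binomial/Bernoulli likelihood; the update adds successes to α and failures to β.
After batch 1: Beta(5.1+8, 6.7+3) = Beta(13.1, 9.7).
After batch 2: Beta(13.1+1, 9.7+39) = Beta(14.1, 48.7).
Mode of Beta(a,b) for a,b>1 is (a−1)/(a+b−2) = 13.1/60.8 = 0.2155.

0.2155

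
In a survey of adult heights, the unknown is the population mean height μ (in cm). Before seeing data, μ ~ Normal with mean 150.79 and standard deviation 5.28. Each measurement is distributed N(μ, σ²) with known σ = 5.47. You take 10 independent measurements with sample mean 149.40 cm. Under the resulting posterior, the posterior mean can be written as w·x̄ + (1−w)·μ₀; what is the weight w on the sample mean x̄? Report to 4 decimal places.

For Normal data with known variance σ², a Normal(μ₀, σ₀²) prior on μ is conjugate. Posterior precision = 1/σ₀² + n/σ²; posterior mean is the precision-weighted average of μ₀ and x̄.
σ₀² = 5.28² = 27.8784, σ² = 5.47² = 29.9209. Prior precision 1/σ₀² = 1/27.8784; data precision n/σ² = 10/29.9209.
w = (n/σ²)/(1/σ₀² + n/σ²) = n·σ₀²/(σ² + n·σ₀²) = 10·27.8784/(29.9209 + 10·27.8784) = 278.784/308.7049 = 0.9031.

0.9031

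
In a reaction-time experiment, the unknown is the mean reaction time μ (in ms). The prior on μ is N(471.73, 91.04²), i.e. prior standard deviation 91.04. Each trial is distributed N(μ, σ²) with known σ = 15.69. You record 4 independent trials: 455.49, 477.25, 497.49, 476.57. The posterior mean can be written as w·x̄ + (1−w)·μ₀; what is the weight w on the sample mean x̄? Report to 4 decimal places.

For Normal data with known variance σ², a Normal(μ₀, σ₀²) prior on μ is conjugate. Posterior precision = 1/σ₀² + n/σ²; posterior mean is the precision-weighted average of μ₀ and x̄.
σ₀² = 91.04² = 8288.2816, σ² = 15.69² = 246.1761. Prior precision 1/σ₀² = 1/8288.2816; data precision n/σ² = 4/246.1761.
w = (n/σ²)/(1/σ₀² + n/σ²) = n·σ₀²/(σ² + n·σ₀²) = 4·8288.2816/(246.1761 + 4·8288.2816) = 33153.1264/33399.3025 = 0.9926.

0.9926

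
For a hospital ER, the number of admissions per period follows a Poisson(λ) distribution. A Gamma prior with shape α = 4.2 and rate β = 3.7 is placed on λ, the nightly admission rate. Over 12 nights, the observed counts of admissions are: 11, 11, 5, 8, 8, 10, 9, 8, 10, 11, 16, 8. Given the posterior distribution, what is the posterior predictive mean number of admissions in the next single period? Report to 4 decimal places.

7.5924

With a Gamma(shape α, rate β) prior, the Poisson likelihood is conjugate: the posterior is Gamma(α + ΣXᵢ, β + n).
Sum of counts S = 115 over n = 12 nights.
Posterior: Gamma(α+S, β+n) = Gamma(4.2+115, 3.7+12) = Gamma(119.2, 15.7).
The predictive distribution for one future period is NegBinom with mean α/β = 7.5924.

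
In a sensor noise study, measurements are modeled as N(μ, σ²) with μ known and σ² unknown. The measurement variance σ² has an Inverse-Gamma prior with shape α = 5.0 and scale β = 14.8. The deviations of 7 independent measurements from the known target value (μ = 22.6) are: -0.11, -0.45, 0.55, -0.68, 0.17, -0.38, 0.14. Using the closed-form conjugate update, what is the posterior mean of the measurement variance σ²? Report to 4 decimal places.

With known mean μ and an Inverse-Gamma(α, β) prior on σ², the Normal likelihood is conjugate: posterior is Inv-Gamma(α + n/2, β + Σ(xᵢ−μ)²/2).
Σ(xᵢ−μ)² = (-0.11)² + (-0.45)² + (0.55)² + (-0.68)² + (0.17)² + (-0.38)² + (0.14)² = 1.1724.
Posterior: Inv-Gamma(5.0 + 7/2, 14.8 + 1.1724/2) = Inv-Gamma(8.50, 15.38620).
E[σ²|data] = β/(α−1) = 15.38620/7.50 = 2.0515.

2.0515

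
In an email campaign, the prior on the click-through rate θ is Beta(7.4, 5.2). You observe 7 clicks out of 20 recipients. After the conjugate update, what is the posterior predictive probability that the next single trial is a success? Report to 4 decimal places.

The Beta prior is conjugate to a Binomial/Bernoulli likelihood; the update adds successes to α and failures to β.
Posterior: Beta(α+k, β+n−k) = Beta(7.4+7, 5.2+13) = Beta(14.4, 18.2).
For a single future Bernoulli trial, P(success | data) = α/(α+β) = 0.4417.

0.4417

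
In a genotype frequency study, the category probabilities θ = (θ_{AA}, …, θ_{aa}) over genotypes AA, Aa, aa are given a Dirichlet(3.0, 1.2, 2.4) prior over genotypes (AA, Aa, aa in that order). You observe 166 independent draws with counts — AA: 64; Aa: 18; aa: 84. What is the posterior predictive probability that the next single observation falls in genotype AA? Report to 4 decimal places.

The Dirichlet prior is conjugate to the Multinomial likelihood: each posterior αⱼ = prior αⱼ + observed count nⱼ.
Posterior concentration: (67.0, 19.2, 86.4), total = 172.6.
P(next = AA | data) = α_{AA}/Σα = 0.3882.

0.3882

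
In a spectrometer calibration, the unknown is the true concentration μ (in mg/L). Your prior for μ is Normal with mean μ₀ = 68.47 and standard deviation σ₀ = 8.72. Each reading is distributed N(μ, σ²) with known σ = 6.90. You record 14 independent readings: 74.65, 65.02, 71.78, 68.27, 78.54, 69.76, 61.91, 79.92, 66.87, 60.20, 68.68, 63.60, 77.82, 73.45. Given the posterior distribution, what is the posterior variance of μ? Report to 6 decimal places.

For Normal data with known variance σ², a Normal(μ₀, σ₀²) prior on μ is conjugate. Posterior precision = 1/σ₀² + n/σ²; posterior mean is the precision-weighted average of μ₀ and x̄.
σ₀² = 8.72² = 76.0384, σ² = 6.90² = 47.61; σ² + n·σ₀² = 47.61 + 14·76.0384 = 1112.1476.
Posterior precision = 1/σ₀² + n/σ² = 1/76.0384 + 14/47.61 = (σ² + n·σ₀²)/(σ₀²σ²) = 1112.1476/(76.0384·47.61); posterior variance σₙ² = σ₀²σ²/(σ² + n·σ₀²) = 76.0384·47.61/1112.1476 = 3.255133.

3.255133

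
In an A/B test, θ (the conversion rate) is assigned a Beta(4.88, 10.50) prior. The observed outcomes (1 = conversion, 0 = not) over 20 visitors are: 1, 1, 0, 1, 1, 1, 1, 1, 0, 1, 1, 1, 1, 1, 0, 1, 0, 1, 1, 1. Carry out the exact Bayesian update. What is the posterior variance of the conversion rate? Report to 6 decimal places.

0.006648

The Beta prior is conjugate to a Binomial/Bernoulli likelihood; the update adds successes to α and failures to β.
Posterior: Beta(α+k, β+n−k) = Beta(4.88+16, 10.50+4) = Beta(20.88, 14.50).
Var = αβ/((α+β)²(α+β+1)) = 20.88·14.50/(35.38²·36.38) = 0.006648.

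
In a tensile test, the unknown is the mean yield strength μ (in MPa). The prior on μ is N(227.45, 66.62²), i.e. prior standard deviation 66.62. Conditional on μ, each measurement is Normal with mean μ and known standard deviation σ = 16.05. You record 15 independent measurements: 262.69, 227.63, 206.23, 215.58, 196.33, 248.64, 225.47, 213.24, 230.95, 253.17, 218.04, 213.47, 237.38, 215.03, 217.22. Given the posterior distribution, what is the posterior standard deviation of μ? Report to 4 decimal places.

4.1361

For Normal data with known variance σ², a Normal(μ₀, σ₀²) prior on μ is conjugate. Posterior precision = 1/σ₀² + n/σ²; posterior mean is the precision-weighted average of μ₀ and x̄.
σ₀² = 66.62² = 4438.2244, σ² = 16.05² = 257.6025; σ² + n·σ₀² = 257.6025 + 15·4438.2244 = 66830.9685.
Posterior precision = 1/σ₀² + n/σ² = 1/4438.2244 + 15/257.6025 = (σ² + n·σ₀²)/(σ₀²σ²) = 66830.9685/(4438.2244·257.6025); posterior variance σₙ² = σ₀²σ²/(σ² + n·σ₀²) = 4438.2244·257.6025/66830.9685 = 17.107304.
Posterior SD = √σₙ² = √(4438.2244·257.6025/66830.9685) = 4.1361.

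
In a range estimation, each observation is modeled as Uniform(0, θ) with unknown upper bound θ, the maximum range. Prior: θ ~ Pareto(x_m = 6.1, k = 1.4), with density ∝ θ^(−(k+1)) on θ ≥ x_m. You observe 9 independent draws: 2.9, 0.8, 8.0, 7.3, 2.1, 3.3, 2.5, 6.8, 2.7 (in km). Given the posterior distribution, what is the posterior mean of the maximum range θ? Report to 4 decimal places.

8.8511

A Pareto(scale x_m, shape k) prior on the upper bound θ of Uniform(0, θ) is conjugate: posterior is Pareto(max(x_m, max xᵢ), k + n).
Sample maximum = 8.0; prior scale x_m = 6.1 → posterior scale = max = 8.0.
Posterior shape = 1.4 + 9 = 10.4.
E[θ|data] = k·x_m/(k−1) = 10.4·8.0/9.4 = 8.8511.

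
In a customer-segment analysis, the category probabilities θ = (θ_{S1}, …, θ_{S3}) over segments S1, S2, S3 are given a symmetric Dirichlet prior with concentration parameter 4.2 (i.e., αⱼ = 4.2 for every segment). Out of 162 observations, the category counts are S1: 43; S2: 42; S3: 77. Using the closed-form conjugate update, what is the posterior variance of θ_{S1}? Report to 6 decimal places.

0.001123

The Dirichlet prior is conjugate to the Multinomial likelihood: each posterior αⱼ = prior αⱼ + observed count nⱼ.
Posterior concentration: (47.2, 46.2, 81.2), total = 174.6.
Var[θ_j] = α_j(Σα−α_j)/((Σα)²(Σα+1)) = 47.2·127.4/(174.6²·175.6) = 0.001123.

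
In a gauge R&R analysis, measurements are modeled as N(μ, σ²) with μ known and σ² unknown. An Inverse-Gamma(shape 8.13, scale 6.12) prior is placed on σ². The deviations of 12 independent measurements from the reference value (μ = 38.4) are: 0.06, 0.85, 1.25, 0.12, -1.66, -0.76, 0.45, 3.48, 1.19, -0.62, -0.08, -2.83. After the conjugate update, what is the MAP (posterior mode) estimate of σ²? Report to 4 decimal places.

With known mean μ and an Inverse-Gamma(α, β) prior on σ², the Normal likelihood is conjugate: posterior is Inv-Gamma(α + n/2, β + Σ(xᵢ−μ)²/2).
Σ(xᵢ−μ)² = (0.06)² + (0.85)² + (1.25)² + (0.12)² + (-1.66)² + (-0.76)² + (0.45)² + (3.48)² + (1.19)² + (-0.62)² + (-0.08)² + (-2.83)² = 27.7649.
Posterior: Inv-Gamma(8.13 + 12/2, 6.12 + 27.7649/2) = Inv-Gamma(14.13, 20.00245).
Mode = β/(α+1) = 20.00245/15.13 = 1.3220.

1.3220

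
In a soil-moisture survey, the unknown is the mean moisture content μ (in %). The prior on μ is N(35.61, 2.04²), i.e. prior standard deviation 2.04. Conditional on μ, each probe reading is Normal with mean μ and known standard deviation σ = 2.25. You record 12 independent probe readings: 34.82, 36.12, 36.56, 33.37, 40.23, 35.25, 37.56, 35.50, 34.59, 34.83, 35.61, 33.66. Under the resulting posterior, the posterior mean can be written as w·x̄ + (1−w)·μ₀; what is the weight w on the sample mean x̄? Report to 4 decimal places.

0.9080

For Normal data with known variance σ², a Normal(μ₀, σ₀²) prior on μ is conjugate. Posterior precision = 1/σ₀² + n/σ²; posterior mean is the precision-weighted average of μ₀ and x̄.
σ₀² = 2.04² = 4.1616, σ² = 2.25² = 5.0625. Prior precision 1/σ₀² = 1/4.1616; data precision n/σ² = 12/5.0625.
w = (n/σ²)/(1/σ₀² + n/σ²) = n·σ₀²/(σ² + n·σ₀²) = 12·4.1616/(5.0625 + 12·4.1616) = 49.9392/55.0017 = 0.9080.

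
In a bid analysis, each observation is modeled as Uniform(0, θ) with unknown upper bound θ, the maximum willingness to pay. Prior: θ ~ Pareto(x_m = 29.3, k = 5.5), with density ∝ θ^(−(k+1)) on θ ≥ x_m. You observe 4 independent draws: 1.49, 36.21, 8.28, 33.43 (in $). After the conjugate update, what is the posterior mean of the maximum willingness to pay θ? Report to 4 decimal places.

40.4700

A Pareto(scale x_m, shape k) prior on the upper bound θ of Uniform(0, θ) is conjugate: posterior is Pareto(max(x_m, max xᵢ), k + n).
Sample maximum = 36.21; prior scale x_m = 29.3 → posterior scale = max = 36.21.
Posterior shape = 5.5 + 4 = 9.5.
E[θ|data] = k·x_m/(k−1) = 9.5·36.21/8.5 = 40.4700.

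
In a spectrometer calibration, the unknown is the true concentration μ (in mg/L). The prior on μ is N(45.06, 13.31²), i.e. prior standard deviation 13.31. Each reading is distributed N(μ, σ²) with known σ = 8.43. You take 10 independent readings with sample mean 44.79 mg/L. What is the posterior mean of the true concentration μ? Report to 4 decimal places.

For Normal data with known variance σ², a Normal(μ₀, σ₀²) prior on μ is conjugate. Posterior precision = 1/σ₀² + n/σ²; posterior mean is the precision-weighted average of μ₀ and x̄.
n·x̄ = 10·44.79 = 447.9.
σ₀² = 13.31² = 177.1561, σ² = 8.43² = 71.0649; σ² + n·σ₀² = 71.0649 + 10·177.1561 = 1842.6259.
Posterior mean = (μ₀/σ₀² + n·x̄/σ²)/(1/σ₀² + n/σ²) = (σ²·μ₀ + σ₀²·n·x̄)/(σ² + n·σ₀²) = (71.0649·45.06 + 177.1561·447.9)/1842.6259 = 82550.401584/1842.6259 = 44.8004.

44.8004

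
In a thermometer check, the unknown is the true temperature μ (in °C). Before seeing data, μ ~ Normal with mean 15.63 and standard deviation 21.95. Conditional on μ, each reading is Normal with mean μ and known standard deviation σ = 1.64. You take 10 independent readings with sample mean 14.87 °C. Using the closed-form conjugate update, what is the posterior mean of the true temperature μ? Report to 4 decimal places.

14.8704

For Normal data with known variance σ², a Normal(μ₀, σ₀²) prior on μ is conjugate. Posterior precision = 1/σ₀² + n/σ²; posterior mean is the precision-weighted average of μ₀ and x̄.
n·x̄ = 10·14.87 = 148.7.
σ₀² = 21.95² = 481.8025, σ² = 1.64² = 2.6896; σ² + n·σ₀² = 2.6896 + 10·481.8025 = 4820.7146.
Posterior mean = (μ₀/σ₀² + n·x̄/σ²)/(1/σ₀² + n/σ²) = (σ²·μ₀ + σ₀²·n·x̄)/(σ² + n·σ₀²) = (2.6896·15.63 + 481.8025·148.7)/4820.7146 = 71686.070198/4820.7146 = 14.8704.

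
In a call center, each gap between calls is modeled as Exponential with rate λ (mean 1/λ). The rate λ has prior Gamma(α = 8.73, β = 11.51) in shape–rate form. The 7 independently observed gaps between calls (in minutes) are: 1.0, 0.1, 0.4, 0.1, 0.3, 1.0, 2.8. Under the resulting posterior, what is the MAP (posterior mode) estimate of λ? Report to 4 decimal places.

0.8559

With a Gamma(shape α, rate β) prior on the exponential rate λ, the posterior after n observations with total T = Σxᵢ is Gamma(α+n, β+T).
Sum of observations T = 5.7 minutes; n = 7.
Posterior: Gamma(8.73+7, 11.51+5.7) = Gamma(15.73, 17.21).
Mode = (α−1)/β = 0.8559.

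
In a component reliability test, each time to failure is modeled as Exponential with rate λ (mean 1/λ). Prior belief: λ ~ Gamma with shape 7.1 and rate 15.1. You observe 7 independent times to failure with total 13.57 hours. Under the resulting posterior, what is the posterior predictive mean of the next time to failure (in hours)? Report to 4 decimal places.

With a Gamma(shape α, rate β) prior on the exponential rate λ, the posterior after n observations with total T = Σxᵢ is Gamma(α+n, β+T).
Posterior: Gamma(7.1+7, 15.1+13.57) = Gamma(14.1, 28.67).
The predictive distribution for the next observation is Lomax; its mean is β/(α−1) = 28.67/13.1 = 2.1885.

2.1885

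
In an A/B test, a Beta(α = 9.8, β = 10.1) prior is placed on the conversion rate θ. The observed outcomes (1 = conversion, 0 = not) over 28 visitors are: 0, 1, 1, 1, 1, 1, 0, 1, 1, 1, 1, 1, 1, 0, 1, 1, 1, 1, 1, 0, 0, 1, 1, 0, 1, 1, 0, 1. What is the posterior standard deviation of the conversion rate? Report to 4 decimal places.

The Beta prior is conjugate to a Binomial/Bernoulli likelihood; the update adds successes to α and failures to β.
Posterior: Beta(α+k, β+n−k) = Beta(9.8+21, 10.1+7) = Beta(30.8, 17.1).
Var = αβ/((α+β)²(α+β+1)) = 30.8·17.1/(47.9²·48.9) = 0.00469426; SD = √0.00469426 = 0.0685.

0.0685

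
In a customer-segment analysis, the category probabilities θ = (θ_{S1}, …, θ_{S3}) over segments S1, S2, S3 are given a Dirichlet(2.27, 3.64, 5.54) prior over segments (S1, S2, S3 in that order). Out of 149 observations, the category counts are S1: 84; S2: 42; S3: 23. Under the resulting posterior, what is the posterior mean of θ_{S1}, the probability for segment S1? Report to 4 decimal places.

The Dirichlet prior is conjugate to the Multinomial likelihood: each posterior αⱼ = prior αⱼ + observed count nⱼ.
Posterior concentration: (86.27, 45.64, 28.54), total = 160.45.
E[θ_{S1}|data] = α_{S1}/Σα = 86.27/160.45 = 0.5377.

0.5377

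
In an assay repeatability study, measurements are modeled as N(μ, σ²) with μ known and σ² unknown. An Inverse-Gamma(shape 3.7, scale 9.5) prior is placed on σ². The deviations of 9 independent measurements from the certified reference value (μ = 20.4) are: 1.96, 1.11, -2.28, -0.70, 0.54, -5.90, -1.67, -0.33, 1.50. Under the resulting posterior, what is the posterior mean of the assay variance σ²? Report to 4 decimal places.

4.8619

With known mean μ and an Inverse-Gamma(α, β) prior on σ², the Normal likelihood is conjugate: posterior is Inv-Gamma(α + n/2, β + Σ(xᵢ−μ)²/2).
Σ(xᵢ−μ)² = (1.96)² + (1.11)² + (-2.28)² + (-0.70)² + (0.54)² + (-5.90)² + (-1.67)² + (-0.33)² + (1.50)² = 51.0115.
Posterior: Inv-Gamma(3.7 + 9/2, 9.5 + 51.0115/2) = Inv-Gamma(8.20, 35.00575).
E[σ²|data] = β/(α−1) = 35.00575/7.20 = 4.8619.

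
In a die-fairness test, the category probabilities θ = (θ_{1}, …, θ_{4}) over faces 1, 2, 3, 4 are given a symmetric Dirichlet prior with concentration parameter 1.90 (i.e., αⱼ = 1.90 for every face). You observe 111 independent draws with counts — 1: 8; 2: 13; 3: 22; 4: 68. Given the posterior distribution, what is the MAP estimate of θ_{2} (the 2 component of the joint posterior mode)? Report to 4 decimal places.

0.1213

The Dirichlet prior is conjugate to the Multinomial likelihood: each posterior αⱼ = prior αⱼ + observed count nⱼ.
Posterior concentration: (9.90, 14.90, 23.90, 69.90), total = 118.60.
Joint mode component: (α_{2}−1)/(Σα−K) = 13.90/114.60 = 0.1213.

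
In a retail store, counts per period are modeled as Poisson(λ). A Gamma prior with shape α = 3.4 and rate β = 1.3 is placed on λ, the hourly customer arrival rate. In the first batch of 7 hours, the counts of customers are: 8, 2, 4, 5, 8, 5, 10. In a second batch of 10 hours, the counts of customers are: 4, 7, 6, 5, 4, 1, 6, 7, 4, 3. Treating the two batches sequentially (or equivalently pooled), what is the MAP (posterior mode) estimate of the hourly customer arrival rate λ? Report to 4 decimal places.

With a Gamma(shape α, rate β) prior, the Poisson likelihood is conjugate: the posterior is Gamma(α + ΣXᵢ, β + n).
Batch 1: sum of counts S = 42 over n = 7 hours.
After batch 1: Gamma(α+S, β+n) = Gamma(3.4+42, 1.3+7) = Gamma(45.4, 8.3).
Batch 2: sum of counts S = 47 over n = 10 hours.
After batch 2: Gamma(α+S, β+n) = Gamma(45.4+47, 8.3+10) = Gamma(92.4, 18.3).
Mode of Gamma(α,β) for α≥1 is (α−1)/β = 91.4/18.3 = 4.9945.

4.9945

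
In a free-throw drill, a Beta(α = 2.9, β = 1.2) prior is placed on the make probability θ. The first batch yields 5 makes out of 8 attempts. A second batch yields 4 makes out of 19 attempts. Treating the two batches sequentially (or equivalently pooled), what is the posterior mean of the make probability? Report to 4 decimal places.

The Beta prior is conjugate to a Binomial/Bernoulli likelihood; the update adds successes to α and failures to β.
After batch 1: Beta(2.9+5, 1.2+3) = Beta(7.9, 4.2).
After batch 2: Beta(7.9+4, 4.2+15) = Beta(11.9, 19.2).
Posterior mean = α/(α+β) = 11.9/31.1 = 0.3826.

0.3826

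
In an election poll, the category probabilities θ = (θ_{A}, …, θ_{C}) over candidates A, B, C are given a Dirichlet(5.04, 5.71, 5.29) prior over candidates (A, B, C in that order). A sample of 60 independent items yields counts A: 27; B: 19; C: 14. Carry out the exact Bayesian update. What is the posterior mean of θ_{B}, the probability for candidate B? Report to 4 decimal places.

The Dirichlet prior is conjugate to the Multinomial likelihood: each posterior αⱼ = prior αⱼ + observed count nⱼ.
Posterior concentration: (32.04, 24.71, 19.29), total = 76.04.
E[θ_{B}|data] = α_{B}/Σα = 24.71/76.04 = 0.3250.

0.3250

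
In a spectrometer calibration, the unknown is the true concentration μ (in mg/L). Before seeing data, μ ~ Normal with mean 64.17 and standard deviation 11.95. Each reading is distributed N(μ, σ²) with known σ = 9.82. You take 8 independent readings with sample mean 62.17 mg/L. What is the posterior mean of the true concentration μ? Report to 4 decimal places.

62.3257

For Normal data with known variance σ², a Normal(μ₀, σ₀²) prior on μ is conjugate. Posterior precision = 1/σ₀² + n/σ²; posterior mean is the precision-weighted average of μ₀ and x̄.
n·x̄ = 8·62.17 = 497.36.
σ₀² = 11.95² = 142.8025, σ² = 9.82² = 96.4324; σ² + n·σ₀² = 96.4324 + 8·142.8025 = 1238.8524.
Posterior mean = (μ₀/σ₀² + n·x̄/σ²)/(1/σ₀² + n/σ²) = (σ²·μ₀ + σ₀²·n·x̄)/(σ² + n·σ₀²) = (96.4324·64.17 + 142.8025·497.36)/1238.8524 = 77212.318508/1238.8524 = 62.3257.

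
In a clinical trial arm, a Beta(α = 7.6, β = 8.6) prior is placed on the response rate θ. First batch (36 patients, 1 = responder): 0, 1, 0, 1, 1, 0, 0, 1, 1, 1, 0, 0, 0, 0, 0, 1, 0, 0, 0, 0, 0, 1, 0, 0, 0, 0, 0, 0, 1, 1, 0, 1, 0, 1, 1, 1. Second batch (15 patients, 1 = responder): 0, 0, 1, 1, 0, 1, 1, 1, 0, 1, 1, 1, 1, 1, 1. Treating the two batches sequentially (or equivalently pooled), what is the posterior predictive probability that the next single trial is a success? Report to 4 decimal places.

The Beta prior is conjugate to a Binomial/Bernoulli likelihood; the update adds successes to α and failures to β.
After batch 1: Beta(7.6+14, 8.6+22) = Beta(21.6, 30.6).
After batch 2: Beta(21.6+11, 30.6+4) = Beta(32.6, 34.6).
For a single future Bernoulli trial, P(success | data) = α/(α+β) = 0.4851.

0.4851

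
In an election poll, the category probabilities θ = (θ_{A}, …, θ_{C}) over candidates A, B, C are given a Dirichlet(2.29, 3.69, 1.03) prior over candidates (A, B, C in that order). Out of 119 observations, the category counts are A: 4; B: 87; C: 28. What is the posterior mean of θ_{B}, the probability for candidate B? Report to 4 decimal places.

The Dirichlet prior is conjugate to the Multinomial likelihood: each posterior αⱼ = prior αⱼ + observed count nⱼ.
Posterior concentration: (6.29, 90.69, 29.03), total = 126.01.
E[θ_{B}|data] = α_{B}/Σα = 90.69/126.01 = 0.7197.

0.7197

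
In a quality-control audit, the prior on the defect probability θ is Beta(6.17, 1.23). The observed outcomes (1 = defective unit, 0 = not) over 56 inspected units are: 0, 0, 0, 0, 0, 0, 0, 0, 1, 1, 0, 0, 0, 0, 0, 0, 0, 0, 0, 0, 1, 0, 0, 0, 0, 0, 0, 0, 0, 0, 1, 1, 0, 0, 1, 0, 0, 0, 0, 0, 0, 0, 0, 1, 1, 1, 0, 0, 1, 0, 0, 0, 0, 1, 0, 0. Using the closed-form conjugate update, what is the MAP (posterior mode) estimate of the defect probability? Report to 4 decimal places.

0.2634

The Beta prior is conjugate to a Binomial/Bernoulli likelihood; the update adds successes to α and failures to β.
Posterior: Beta(α+k, β+n−k) = Beta(6.17+11, 1.23+45) = Beta(17.17, 46.23).
Mode of Beta(a,b) for a,b>1 is (a−1)/(a+b−2) = 16.17/61.40 = 0.2634.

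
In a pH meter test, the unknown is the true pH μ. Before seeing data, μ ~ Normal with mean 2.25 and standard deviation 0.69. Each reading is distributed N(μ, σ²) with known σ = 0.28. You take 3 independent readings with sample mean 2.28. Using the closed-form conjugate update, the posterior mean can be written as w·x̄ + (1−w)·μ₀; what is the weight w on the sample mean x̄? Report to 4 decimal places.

0.9480

For Normal data with known variance σ², a Normal(μ₀, σ₀²) prior on μ is conjugate. Posterior precision = 1/σ₀² + n/σ²; posterior mean is the precision-weighted average of μ₀ and x̄.
σ₀² = 0.69² = 0.4761, σ² = 0.28² = 0.0784. Prior precision 1/σ₀² = 1/0.4761; data precision n/σ² = 3/0.0784.
w = (n/σ²)/(1/σ₀² + n/σ²) = n·σ₀²/(σ² + n·σ₀²) = 3·0.4761/(0.0784 + 3·0.4761) = 1.4283/1.5067 = 0.9480.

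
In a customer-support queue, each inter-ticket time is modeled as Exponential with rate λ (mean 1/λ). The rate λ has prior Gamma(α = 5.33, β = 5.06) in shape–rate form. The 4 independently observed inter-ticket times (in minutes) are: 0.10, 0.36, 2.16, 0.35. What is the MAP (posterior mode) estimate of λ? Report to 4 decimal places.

1.0374

With a Gamma(shape α, rate β) prior on the exponential rate λ, the posterior after n observations with total T = Σxᵢ is Gamma(α+n, β+T).
Sum of observations T = 2.97 minutes; n = 4.
Posterior: Gamma(5.33+4, 5.06+2.97) = Gamma(9.33, 8.03).
Mode = (α−1)/β = 1.0374.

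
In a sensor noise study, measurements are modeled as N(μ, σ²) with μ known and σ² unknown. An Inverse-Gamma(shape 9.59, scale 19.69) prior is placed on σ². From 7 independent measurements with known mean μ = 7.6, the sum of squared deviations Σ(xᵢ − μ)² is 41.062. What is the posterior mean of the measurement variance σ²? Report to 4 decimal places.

With known mean μ and an Inverse-Gamma(α, β) prior on σ², the Normal likelihood is conjugate: posterior is Inv-Gamma(α + n/2, β + Σ(xᵢ−μ)²/2).
Posterior: Inv-Gamma(9.59 + 7/2, 19.69 + 41.062/2) = Inv-Gamma(13.09, 40.2210).
E[σ²|data] = β/(α−1) = 40.2210/12.09 = 3.3268.

3.3268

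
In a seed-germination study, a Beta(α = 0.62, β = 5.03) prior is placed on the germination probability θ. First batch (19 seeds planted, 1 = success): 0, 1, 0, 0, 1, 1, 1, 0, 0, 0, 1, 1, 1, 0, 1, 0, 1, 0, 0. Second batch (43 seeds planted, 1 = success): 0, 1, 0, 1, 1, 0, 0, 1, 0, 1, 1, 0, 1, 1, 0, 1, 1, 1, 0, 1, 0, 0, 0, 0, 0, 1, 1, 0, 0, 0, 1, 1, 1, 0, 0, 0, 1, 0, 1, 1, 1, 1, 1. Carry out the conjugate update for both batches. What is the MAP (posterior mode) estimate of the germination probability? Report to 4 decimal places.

0.4816

The Beta prior is conjugate to a Binomial/Bernoulli likelihood; the update adds successes to α and failures to β.
After batch 1: Beta(0.62+9, 5.03+10) = Beta(9.62, 15.03).
After batch 2: Beta(9.62+23, 15.03+20) = Beta(32.62, 35.03).
Mode of Beta(a,b) for a,b>1 is (a−1)/(a+b−2) = 31.62/65.65 = 0.4816.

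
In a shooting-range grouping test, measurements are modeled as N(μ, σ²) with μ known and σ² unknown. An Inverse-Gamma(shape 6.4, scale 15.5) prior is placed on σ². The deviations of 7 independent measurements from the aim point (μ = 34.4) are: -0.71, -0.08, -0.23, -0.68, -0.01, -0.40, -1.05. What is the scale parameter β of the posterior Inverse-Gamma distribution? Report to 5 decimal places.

16.64420

With known mean μ and an Inverse-Gamma(α, β) prior on σ², the Normal likelihood is conjugate: posterior is Inv-Gamma(α + n/2, β + Σ(xᵢ−μ)²/2).
Σ(xᵢ−μ)² = (-0.71)² + (-0.08)² + (-0.23)² + (-0.68)² + (-0.01)² + (-0.40)² + (-1.05)² = 2.2884.
Posterior: Inv-Gamma(6.4 + 7/2, 15.5 + 2.2884/2) = Inv-Gamma(9.90, 16.64420).
Posterior β = 16.64420.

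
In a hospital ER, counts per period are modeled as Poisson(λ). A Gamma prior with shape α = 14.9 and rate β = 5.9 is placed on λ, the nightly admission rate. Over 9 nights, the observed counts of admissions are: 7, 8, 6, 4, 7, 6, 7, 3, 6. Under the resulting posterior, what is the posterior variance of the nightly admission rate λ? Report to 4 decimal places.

With a Gamma(shape α, rate β) prior, the Poisson likelihood is conjugate: the posterior is Gamma(α + ΣXᵢ, β + n).
Sum of counts S = 54 over n = 9 nights.
Posterior: Gamma(α+S, β+n) = Gamma(14.9+54, 5.9+9) = Gamma(68.9, 14.9).
Var = α/β² = 68.9/14.9² = 0.3103.

0.3103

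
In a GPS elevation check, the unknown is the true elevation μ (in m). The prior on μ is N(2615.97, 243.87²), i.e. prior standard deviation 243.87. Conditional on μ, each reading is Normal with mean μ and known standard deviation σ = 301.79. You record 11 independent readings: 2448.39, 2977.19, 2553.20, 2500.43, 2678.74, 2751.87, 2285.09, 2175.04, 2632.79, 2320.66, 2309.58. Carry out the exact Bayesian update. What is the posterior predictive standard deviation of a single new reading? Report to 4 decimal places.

313.6002

For Normal data with known variance σ², a Normal(μ₀, σ₀²) prior on μ is conjugate. Posterior precision = 1/σ₀² + n/σ²; posterior mean is the precision-weighted average of μ₀ and x̄.
σ₀² = 243.87² = 59472.5769, σ² = 301.79² = 91077.2041; σ² + n·σ₀² = 91077.2041 + 11·59472.5769 = 745275.55.
Posterior precision = 1/σ₀² + n/σ² = 1/59472.5769 + 11/91077.2041 = (σ² + n·σ₀²)/(σ₀²σ²) = 745275.55/(59472.5769·91077.2041); posterior variance σₙ² = σ₀²σ²/(σ² + n·σ₀²) = 59472.5769·91077.2041/745275.55 = 7267.910539.
Predictive variance for one new observation = σₙ² + σ² = 59472.5769·91077.2041/745275.55 + 91077.2041 = σ²·(σ₀² + 745275.55)/745275.55 = 91077.2041·804748.1269/745275.55 = 98345.114639; SD = √(91077.2041·804748.1269/745275.55) = 313.6002.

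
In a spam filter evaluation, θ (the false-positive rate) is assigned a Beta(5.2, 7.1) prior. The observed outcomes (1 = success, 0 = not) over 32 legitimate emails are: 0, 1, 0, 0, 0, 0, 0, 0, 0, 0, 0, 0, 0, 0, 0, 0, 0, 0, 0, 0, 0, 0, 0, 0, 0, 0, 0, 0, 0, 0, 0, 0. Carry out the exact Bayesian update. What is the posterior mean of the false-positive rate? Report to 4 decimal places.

0.1400

The Beta prior is conjugate to a Binomial/Bernoulli likelihood; the update adds successes to α and failures to β.
Posterior: Beta(α+k, β+n−k) = Beta(5.2+1, 7.1+31) = Beta(6.2, 38.1).
Posterior mean = α/(α+β) = 6.2/44.3 = 0.1400.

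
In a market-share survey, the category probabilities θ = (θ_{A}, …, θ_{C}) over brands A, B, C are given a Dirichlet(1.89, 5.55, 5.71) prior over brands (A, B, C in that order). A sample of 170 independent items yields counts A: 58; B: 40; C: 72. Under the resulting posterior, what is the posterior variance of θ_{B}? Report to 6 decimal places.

0.001015

The Dirichlet prior is conjugate to the Multinomial likelihood: each posterior αⱼ = prior αⱼ + observed count nⱼ.
Posterior concentration: (59.89, 45.55, 77.71), total = 183.15.
Var[θ_j] = α_j(Σα−α_j)/((Σα)²(Σα+1)) = 45.55·137.60/(183.15²·184.15) = 0.001015.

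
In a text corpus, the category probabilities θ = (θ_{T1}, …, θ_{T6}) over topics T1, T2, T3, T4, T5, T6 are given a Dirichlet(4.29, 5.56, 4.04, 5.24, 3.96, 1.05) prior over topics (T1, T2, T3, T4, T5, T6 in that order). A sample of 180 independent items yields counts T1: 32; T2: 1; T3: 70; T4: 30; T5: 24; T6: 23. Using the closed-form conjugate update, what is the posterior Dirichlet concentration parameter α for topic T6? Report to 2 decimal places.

The Dirichlet prior is conjugate to the Multinomial likelihood: each posterior αⱼ = prior αⱼ + observed count nⱼ.
Posterior concentration: (36.29, 6.56, 74.04, 35.24, 27.96, 24.05), total = 204.14.
α_{T6} = 1.05 + 23 = 24.05.

24.05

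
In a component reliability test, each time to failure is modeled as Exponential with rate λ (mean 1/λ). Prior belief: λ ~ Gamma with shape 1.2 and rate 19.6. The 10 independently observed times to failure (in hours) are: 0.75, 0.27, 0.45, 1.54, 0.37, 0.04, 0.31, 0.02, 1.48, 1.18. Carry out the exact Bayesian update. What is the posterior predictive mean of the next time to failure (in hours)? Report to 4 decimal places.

With a Gamma(shape α, rate β) prior on the exponential rate λ, the posterior after n observations with total T = Σxᵢ is Gamma(α+n, β+T).
Sum of observations T = 6.41 hours; n = 10.
Posterior: Gamma(1.2+10, 19.6+6.41) = Gamma(11.2, 26.01).
The predictive distribution for the next observation is Lomax; its mean is β/(α−1) = 26.01/10.2 = 2.5500.

2.5500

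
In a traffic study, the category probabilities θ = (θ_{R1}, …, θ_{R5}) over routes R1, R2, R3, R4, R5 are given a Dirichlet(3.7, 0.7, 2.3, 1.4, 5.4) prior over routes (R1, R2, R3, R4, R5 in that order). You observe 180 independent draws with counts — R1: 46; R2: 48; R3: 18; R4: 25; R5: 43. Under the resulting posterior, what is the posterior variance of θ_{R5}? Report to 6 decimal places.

The Dirichlet prior is conjugate to the Multinomial likelihood: each posterior αⱼ = prior αⱼ + observed count nⱼ.
Posterior concentration: (49.7, 48.7, 20.3, 26.4, 48.4), total = 193.5.
Var[θ_j] = α_j(Σα−α_j)/((Σα)²(Σα+1)) = 48.4·145.1/(193.5²·194.5) = 0.000964.

0.000964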